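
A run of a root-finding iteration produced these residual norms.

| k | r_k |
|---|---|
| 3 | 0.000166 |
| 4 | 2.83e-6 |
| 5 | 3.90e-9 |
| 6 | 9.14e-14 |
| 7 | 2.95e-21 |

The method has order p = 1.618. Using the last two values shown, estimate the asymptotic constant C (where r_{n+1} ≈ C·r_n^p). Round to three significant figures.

C ≈ r_7 / r_6^1.618
  = 2.95e-21 / (9.14e-14)^1.618
  = 2.95e-21 / 7.99486e-22 ≈ 3.6899

3.69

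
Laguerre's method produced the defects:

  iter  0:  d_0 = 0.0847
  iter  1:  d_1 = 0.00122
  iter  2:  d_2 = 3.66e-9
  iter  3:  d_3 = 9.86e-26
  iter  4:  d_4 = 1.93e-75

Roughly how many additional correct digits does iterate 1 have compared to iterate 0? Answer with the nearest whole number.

2

Digits gained ≈ log₁₀(d_0/d_1) = log₁₀(0.0847/0.00122) = log₁₀(69.4262) ≈ 1.842.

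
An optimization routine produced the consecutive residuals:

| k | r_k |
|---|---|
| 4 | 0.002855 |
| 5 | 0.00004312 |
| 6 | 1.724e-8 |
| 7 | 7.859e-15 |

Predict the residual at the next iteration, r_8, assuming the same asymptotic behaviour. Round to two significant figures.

1.2e-26

First estimate the order: p ≈ ln(r_7/r_6) / ln(r_6/r_5) = ln(7.859e-15/1.724e-8)/ln(1.724e-8/0.00004312) = ln(4.55858e-07)/ln(0.000399814) ≈ 1.8661.
Then r_8 ≈ r_7·(r_7/r_6)^p = 7.859e-15·(4.55858e-07)^1.8661 = 7.859e-15·1.46805e-12 ≈ 1.154e-26.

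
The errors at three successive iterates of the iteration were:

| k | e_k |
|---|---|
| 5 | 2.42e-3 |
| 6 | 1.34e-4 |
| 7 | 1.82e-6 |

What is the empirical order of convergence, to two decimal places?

1.49

p ≈ ln(e_7/e_6) / ln(e_6/e_5)
  = ln(1.82e-6/1.34e-4) / ln(1.34e-4/2.42e-3)
  = ln(0.0135821) / ln(0.0553719)
  = -4.29900 / -2.89368 ≈ 1.48565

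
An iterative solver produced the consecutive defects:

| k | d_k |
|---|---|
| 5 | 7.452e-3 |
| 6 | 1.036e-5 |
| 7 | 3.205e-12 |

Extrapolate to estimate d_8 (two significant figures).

First estimate the order: p ≈ ln(d_7/d_6) / ln(d_6/d_5) = ln(3.205e-12/1.036e-5)/ln(1.036e-5/7.452e-3) = ln(3.09363e-07)/ln(0.00139023) ≈ 2.2785.
Then d_8 ≈ d_7·(d_7/d_6)^p = 3.205e-12·(3.09363e-07)^2.2785 = 3.205e-12·1.47242e-15 ≈ 4.719e-27.

4.7e-27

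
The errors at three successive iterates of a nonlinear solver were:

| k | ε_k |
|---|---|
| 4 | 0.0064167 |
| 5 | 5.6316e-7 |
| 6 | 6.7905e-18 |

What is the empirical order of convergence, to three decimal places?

2.692

p ≈ ln(ε_6/ε_5) / ln(ε_5/ε_4)
  = ln(6.7905e-18/5.6316e-7) / ln(5.6316e-7/0.0064167)
  = ln(1.20579e-11) / ln(8.77647e-05)
  = -25.141301 / -9.340851 ≈ 2.691543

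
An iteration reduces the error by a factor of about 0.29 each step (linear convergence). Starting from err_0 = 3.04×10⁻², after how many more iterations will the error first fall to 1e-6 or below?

9

After k steps, err_k ≈ 3.04×10⁻²·0.29^k.
Need 0.29^k ≤ 1e-6/3.04×10⁻² = 3.28947e-05.
k ≥ ln(3.28947e-05)/ln(0.29) = -10.3222/-1.23787 = 8.339.
Smallest integer k = 9.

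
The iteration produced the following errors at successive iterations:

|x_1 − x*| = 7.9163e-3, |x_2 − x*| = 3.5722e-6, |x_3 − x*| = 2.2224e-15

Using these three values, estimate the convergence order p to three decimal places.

p ≈ ln(|x_3 − x*|/|x_2 − x*|) / ln(|x_2 − x*|/|x_1 − x*|)
  = ln(2.2224e-15/3.5722e-6) / ln(3.5722e-6/7.9163e-3)
  = ln(6.22138e-10) / ln(0.000451246)
  = -21.197859 / -7.703498 ≈ 2.751719

2.752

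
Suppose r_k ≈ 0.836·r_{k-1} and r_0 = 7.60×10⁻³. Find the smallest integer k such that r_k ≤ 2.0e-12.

After k steps, r_k ≈ 7.60×10⁻³·0.836^k.
Need 0.836^k ≤ 2.0e-12/7.60×10⁻³ = 2.63158e-10.
k ≥ ln(2.63158e-10)/ln(0.836) = -22.0583/-0.17913 = 123.141.
Smallest integer k = 124.

124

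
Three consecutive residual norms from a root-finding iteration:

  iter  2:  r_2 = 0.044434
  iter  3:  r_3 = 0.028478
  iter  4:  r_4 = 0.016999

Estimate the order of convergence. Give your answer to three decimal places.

1.160

p ≈ ln(r_4/r_3) / ln(r_3/r_2)
  = ln(0.016999/0.028478) / ln(0.028478/0.044434)
  = ln(0.596917) / ln(0.640906)
  = -0.515977 / -0.444872 ≈ 1.159832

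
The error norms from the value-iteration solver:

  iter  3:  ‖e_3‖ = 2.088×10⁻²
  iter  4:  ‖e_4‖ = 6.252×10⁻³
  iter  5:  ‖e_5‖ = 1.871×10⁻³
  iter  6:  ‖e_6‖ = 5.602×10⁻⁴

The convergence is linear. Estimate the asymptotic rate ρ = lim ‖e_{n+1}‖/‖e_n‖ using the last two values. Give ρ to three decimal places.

0.299

ρ ≈ ‖e_6‖/‖e_5‖ = 5.602×10⁻⁴/1.871×10⁻³ = 0.29941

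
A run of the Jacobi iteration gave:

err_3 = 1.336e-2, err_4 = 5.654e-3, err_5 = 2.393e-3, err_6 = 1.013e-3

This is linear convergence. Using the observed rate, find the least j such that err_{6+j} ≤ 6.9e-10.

17

Rate ρ ≈ err_6/err_5 = 1.013e-3/2.393e-3 = 0.4233.
After j more steps, err_{6+j} ≈ 1.013e-3·ρ^j; need ρ^j ≤ 6.9e-10/1.013e-3 = 6.81145e-07.
j ≥ ln(6.81145e-07)/ln(0.4233) = -14.1995/-0.85967 = 16.517.
So 17 more iterations are needed.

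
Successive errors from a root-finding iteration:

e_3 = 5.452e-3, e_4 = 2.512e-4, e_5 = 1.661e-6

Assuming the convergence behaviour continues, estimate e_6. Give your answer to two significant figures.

First estimate the order: p ≈ ln(e_5/e_4) / ln(e_4/e_3) = ln(1.661e-6/2.512e-4)/ln(2.512e-4/5.452e-3) = ln(0.00661226)/ln(0.0460748) ≈ 1.6308.
Then e_6 ≈ e_5·(e_5/e_4)^p = 1.661e-6·(0.00661226)^1.6308 = 1.661e-6·0.000278886 ≈ 4.632e-10.

4.6e-10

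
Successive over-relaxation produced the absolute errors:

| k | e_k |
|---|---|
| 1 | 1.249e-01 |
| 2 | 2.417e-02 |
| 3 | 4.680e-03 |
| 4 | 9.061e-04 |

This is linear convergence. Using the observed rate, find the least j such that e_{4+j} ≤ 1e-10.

Rate ρ ≈ e_4/e_3 = 9.061e-04/4.680e-03 = 0.1936.
After j more steps, e_{4+j} ≈ 9.061e-04·ρ^j; need ρ^j ≤ 1e-10/9.061e-04 = 1.10363e-07.
j ≥ ln(1.10363e-07)/ln(0.1936) = -16.0195/-1.64196 = 9.756.
So 10 more iterations are needed.

10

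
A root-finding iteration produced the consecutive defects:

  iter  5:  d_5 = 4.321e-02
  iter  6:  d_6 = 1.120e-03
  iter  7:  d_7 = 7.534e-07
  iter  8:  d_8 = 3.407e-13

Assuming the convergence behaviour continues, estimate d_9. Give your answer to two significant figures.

First estimate the order: p ≈ ln(d_8/d_7) / ln(d_7/d_6) = ln(3.407e-13/7.534e-07)/ln(7.534e-07/1.120e-03) = ln(4.52217e-07)/ln(0.000672679) ≈ 2.0001.
Then d_9 ≈ d_8·(d_8/d_7)^p = 3.407e-13·(4.52217e-07)^2.0001 = 3.407e-13·2.04202e-13 ≈ 6.957e-26.

7.0e-26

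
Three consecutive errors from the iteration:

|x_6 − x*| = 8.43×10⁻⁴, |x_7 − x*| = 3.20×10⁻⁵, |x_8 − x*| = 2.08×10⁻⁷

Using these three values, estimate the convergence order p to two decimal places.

1.54

p ≈ ln(|x_8 − x*|/|x_7 − x*|) / ln(|x_7 − x*|/|x_6 − x*|)
  = ln(2.08×10⁻⁷/3.20×10⁻⁵) / ln(3.20×10⁻⁵/8.43×10⁻⁴)
  = ln(0.0065) / ln(0.0379597)
  = -5.03595 / -3.27123 ≈ 1.53947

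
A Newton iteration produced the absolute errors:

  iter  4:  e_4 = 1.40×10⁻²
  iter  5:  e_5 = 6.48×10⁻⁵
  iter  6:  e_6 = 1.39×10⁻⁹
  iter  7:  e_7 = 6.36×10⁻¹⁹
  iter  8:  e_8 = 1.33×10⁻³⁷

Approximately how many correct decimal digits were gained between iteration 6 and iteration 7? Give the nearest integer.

9

Digits gained ≈ log₁₀(e_6/e_7) = log₁₀(1.39×10⁻⁹/6.36×10⁻¹⁹) = log₁₀(2.18553e+09) ≈ 9.340.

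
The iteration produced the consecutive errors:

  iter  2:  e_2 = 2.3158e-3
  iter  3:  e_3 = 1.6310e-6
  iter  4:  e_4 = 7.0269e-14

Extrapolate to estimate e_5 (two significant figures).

4.3e-31

First estimate the order: p ≈ ln(e_4/e_3) / ln(e_3/e_2) = ln(7.0269e-14/1.6310e-6)/ln(1.6310e-6/2.3158e-3) = ln(4.30834e-08)/ln(0.000704292) ≈ 2.3366.
Then e_5 ≈ e_4·(e_4/e_3)^p = 7.0269e-14·(4.30834e-08)^2.3366 = 7.0269e-14·6.15643e-18 ≈ 4.326e-31.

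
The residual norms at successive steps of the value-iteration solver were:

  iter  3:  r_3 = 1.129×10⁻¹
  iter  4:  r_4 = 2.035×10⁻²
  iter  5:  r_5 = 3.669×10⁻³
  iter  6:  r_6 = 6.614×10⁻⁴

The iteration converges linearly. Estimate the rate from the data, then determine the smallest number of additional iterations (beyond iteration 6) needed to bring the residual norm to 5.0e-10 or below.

9

Rate ρ ≈ r_6/r_5 = 6.614×10⁻⁴/3.669×10⁻³ = 0.1803.
After j more steps, r_{6+j} ≈ 6.614×10⁻⁴·ρ^j; need ρ^j ≤ 5.0e-10/6.614×10⁻⁴ = 7.55972e-07.
j ≥ ln(7.55972e-07)/ln(0.1803) = -14.0953/-1.71313 = 8.228.
So 9 more iterations are needed.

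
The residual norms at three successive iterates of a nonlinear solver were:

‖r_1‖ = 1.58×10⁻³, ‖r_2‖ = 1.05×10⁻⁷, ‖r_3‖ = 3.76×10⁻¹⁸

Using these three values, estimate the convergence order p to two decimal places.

p ≈ ln(‖r_3‖/‖r_2‖) / ln(‖r_2‖/‖r_1‖)
  = ln(3.76×10⁻¹⁸/1.05×10⁻⁷) / ln(1.05×10⁻⁷/1.58×10⁻³)
  = ln(3.58095e-11) / ln(6.64557e-05)
  = -24.05281 / -9.61897 ≈ 2.50056

2.50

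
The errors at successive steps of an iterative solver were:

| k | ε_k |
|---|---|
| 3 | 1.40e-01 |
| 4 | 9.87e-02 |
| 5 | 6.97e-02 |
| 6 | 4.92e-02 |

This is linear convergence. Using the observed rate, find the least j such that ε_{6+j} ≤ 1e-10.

58

Rate ρ ≈ ε_6/ε_5 = 4.92e-02/6.97e-02 = 0.7059.
After j more steps, ε_{6+j} ≈ 4.92e-02·ρ^j; need ρ^j ≤ 1e-10/4.92e-02 = 2.03252e-09.
j ≥ ln(2.03252e-09)/ln(0.7059) = -20.0140/-0.34828 = 57.465.
So 58 more iterations are needed.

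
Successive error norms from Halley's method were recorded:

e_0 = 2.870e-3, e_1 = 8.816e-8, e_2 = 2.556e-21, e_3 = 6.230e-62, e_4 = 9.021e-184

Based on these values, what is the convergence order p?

3

Consecutive ratios: e_4/e_3 = 9.021e-184/6.230e-62 = 1.44799e-122, e_3/e_2 = 6.230e-62/2.556e-21 = 2.4374e-41.
p ≈ ln(1.44799e-122)/ln(2.4374e-41) = -280.5452/-93.5151 ≈ 3.00.
So the convergence is cubic (order 3).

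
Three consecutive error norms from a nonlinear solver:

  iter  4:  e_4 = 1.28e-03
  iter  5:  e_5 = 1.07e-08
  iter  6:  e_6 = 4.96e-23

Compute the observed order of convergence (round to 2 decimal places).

p ≈ ln(e_6/e_5) / ln(e_5/e_4)
  = ln(4.96e-23/1.07e-08) / ln(1.07e-08/1.28e-03)
  = ln(4.63551e-15) / ln(8.35937e-06)
  = -33.00503 / -11.69213 ≈ 2.82284

2.82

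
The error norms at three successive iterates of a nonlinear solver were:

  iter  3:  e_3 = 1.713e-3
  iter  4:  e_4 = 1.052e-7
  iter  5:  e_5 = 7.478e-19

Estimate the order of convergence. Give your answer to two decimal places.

2.65

p ≈ ln(e_5/e_4) / ln(e_4/e_3)
  = ln(7.478e-19/1.052e-7) / ln(1.052e-7/1.713e-3)
  = ln(7.10837e-12) / ln(6.14127e-05)
  = -25.66975 / -9.69789 ≈ 2.64694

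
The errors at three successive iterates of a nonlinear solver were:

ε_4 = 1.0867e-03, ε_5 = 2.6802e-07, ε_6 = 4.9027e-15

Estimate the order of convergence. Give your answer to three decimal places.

p ≈ ln(ε_6/ε_5) / ln(ε_5/ε_4)
  = ln(4.9027e-15/2.6802e-07) / ln(2.6802e-07/1.0867e-03)
  = ln(1.82923e-08) / ln(0.000246637)
  = -17.816786 / -8.307593 ≈ 2.144639

2.145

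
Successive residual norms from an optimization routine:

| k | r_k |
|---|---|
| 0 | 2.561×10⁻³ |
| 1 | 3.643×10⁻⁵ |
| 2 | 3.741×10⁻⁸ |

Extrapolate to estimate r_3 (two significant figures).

5.5e-13

First estimate the order: p ≈ ln(r_2/r_1) / ln(r_1/r_0) = ln(3.741×10⁻⁸/3.643×10⁻⁵)/ln(3.643×10⁻⁵/2.561×10⁻³) = ln(0.0010269)/ln(0.0142249) ≈ 1.6181.
Then r_3 ≈ r_2·(r_2/r_1)^p = 3.741×10⁻⁸·(0.0010269)^1.6181 = 3.741×10⁻⁸·1.46e-05 ≈ 5.462e-13.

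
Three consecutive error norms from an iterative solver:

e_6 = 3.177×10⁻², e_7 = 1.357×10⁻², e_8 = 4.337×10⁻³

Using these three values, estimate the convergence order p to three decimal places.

p ≈ ln(e_8/e_7) / ln(e_7/e_6)
  = ln(4.337×10⁻³/1.357×10⁻²) / ln(1.357×10⁻²/3.177×10⁻²)
  = ln(0.319602) / ln(0.427133)
  = -1.140679 / -0.850660 ≈ 1.340934

1.341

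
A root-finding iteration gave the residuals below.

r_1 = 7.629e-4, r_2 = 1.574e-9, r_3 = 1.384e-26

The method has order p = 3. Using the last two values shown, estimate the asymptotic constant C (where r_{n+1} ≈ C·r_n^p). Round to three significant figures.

C ≈ r_3 / r_2^3
  = 1.384e-26 / (1.574e-9)^3
  = 1.384e-26 / 3.89955e-27 ≈ 3.5491

3.55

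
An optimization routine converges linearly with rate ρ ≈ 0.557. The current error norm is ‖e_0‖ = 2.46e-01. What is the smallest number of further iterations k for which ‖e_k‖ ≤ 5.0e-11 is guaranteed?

After k steps, ‖e_k‖ ≈ 2.46e-01·0.557^k.
Need 0.557^k ≤ 5.0e-11/2.46e-01 = 2.03252e-10.
k ≥ ln(2.03252e-10)/ln(0.557) = -22.3166/-0.58519 = 38.136.
Smallest integer k = 39.

39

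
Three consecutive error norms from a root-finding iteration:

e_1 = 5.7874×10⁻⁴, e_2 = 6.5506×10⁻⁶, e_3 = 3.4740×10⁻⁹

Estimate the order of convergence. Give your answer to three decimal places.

1.683

p ≈ ln(e_3/e_2) / ln(e_2/e_1)
  = ln(3.4740×10⁻⁹/6.5506×10⁻⁶) / ln(6.5506×10⁻⁶/5.7874×10⁻⁴)
  = ln(0.000530333) / ln(0.0113187)
  = -7.542005 / -4.481299 ≈ 1.682995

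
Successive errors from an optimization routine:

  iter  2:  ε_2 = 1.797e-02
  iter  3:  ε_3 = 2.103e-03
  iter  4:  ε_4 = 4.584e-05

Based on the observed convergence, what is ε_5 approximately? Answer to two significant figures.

5.0e-8

First estimate the order: p ≈ ln(ε_4/ε_3) / ln(ε_3/ε_2) = ln(4.584e-05/2.103e-03)/ln(2.103e-03/1.797e-02) = ln(0.0217974)/ln(0.117028) ≈ 1.7834.
Then ε_5 ≈ ε_4·(ε_4/ε_3)^p = 4.584e-05·(0.0217974)^1.7834 = 4.584e-05·0.00108821 ≈ 4.988e-08.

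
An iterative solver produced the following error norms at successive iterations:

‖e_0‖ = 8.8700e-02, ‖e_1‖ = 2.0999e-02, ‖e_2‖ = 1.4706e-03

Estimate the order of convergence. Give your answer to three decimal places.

p ≈ ln(‖e_2‖/‖e_1‖) / ln(‖e_1‖/‖e_0‖)
  = ln(1.4706e-03/2.0999e-02) / ln(2.0999e-02/8.8700e-02)
  = ln(0.0700319) / ln(0.236742)
  = -2.658804 / -1.440784 ≈ 1.845387

1.845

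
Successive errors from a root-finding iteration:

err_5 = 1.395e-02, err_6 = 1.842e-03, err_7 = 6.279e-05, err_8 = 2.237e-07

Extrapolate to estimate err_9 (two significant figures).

1.8e-11

First estimate the order: p ≈ ln(err_8/err_7) / ln(err_7/err_6) = ln(2.237e-07/6.279e-05)/ln(6.279e-05/1.842e-03) = ln(0.00356267)/ln(0.0340879) ≈ 1.6684.
Then err_9 ≈ err_8·(err_8/err_7)^p = 2.237e-07·(0.00356267)^1.6684 = 2.237e-07·8.22967e-05 ≈ 1.841e-11.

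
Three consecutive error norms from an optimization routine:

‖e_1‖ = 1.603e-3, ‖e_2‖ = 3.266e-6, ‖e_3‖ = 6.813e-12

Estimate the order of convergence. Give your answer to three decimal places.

p ≈ ln(‖e_3‖/‖e_2‖) / ln(‖e_2‖/‖e_1‖)
  = ln(6.813e-12/3.266e-6) / ln(3.266e-6/1.603e-3)
  = ln(2.08604e-06) / ln(0.00203743)
  = -13.080243 / -6.196066 ≈ 2.111056

2.111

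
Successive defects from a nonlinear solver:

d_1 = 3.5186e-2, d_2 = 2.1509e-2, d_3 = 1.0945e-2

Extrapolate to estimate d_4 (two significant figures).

4.3e-3

First estimate the order: p ≈ ln(d_3/d_2) / ln(d_2/d_1) = ln(1.0945e-2/2.1509e-2)/ln(2.1509e-2/3.5186e-2) = ln(0.508857)/ln(0.611294) ≈ 1.3727.
Then d_4 ≈ d_3·(d_3/d_2)^p = 1.0945e-2·(0.508857)^1.3727 = 1.0945e-2·0.395589 ≈ 0.00433.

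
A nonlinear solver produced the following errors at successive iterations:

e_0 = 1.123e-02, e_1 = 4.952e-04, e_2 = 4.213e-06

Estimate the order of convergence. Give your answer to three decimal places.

p ≈ ln(e_2/e_1) / ln(e_1/e_0)
  = ln(4.213e-06/4.952e-04) / ln(4.952e-04/1.123e-02)
  = ln(0.00850767) / ln(0.0440962)
  = -4.766787 / -3.121382 ≈ 1.527140

1.527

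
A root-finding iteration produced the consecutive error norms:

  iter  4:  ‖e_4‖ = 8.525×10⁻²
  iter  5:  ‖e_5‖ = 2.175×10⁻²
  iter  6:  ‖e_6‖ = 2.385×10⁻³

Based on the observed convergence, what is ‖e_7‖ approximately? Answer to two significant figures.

First estimate the order: p ≈ ln(‖e_6‖/‖e_5‖) / ln(‖e_5‖/‖e_4‖) = ln(2.385×10⁻³/2.175×10⁻²)/ln(2.175×10⁻²/8.525×10⁻²) = ln(0.109655)/ln(0.255132) ≈ 1.6182.
Then ‖e_7‖ ≈ ‖e_6‖·(‖e_6‖/‖e_5‖)^p = 2.385×10⁻³·(0.109655)^1.6182 = 2.385×10⁻³·0.0279624 ≈ 6.669e-05.

6.7e-5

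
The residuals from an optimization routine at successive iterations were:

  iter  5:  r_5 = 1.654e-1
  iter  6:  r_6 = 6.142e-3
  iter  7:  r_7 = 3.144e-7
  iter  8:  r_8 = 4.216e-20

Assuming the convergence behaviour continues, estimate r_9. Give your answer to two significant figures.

1.0e-58

First estimate the order: p ≈ ln(r_8/r_7) / ln(r_7/r_6) = ln(4.216e-20/3.144e-7)/ln(3.144e-7/6.142e-3) = ln(1.34097e-13)/ln(5.11885e-05) ≈ 3.0000.
Then r_9 ≈ r_8·(r_8/r_7)^p = 4.216e-20·(1.34097e-13)^3.0000 = 4.216e-20·2.41133e-39 ≈ 1.017e-58.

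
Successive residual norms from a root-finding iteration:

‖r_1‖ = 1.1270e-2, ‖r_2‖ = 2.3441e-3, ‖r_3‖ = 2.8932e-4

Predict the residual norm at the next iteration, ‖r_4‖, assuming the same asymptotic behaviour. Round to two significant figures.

1.8e-5

First estimate the order: p ≈ ln(‖r_3‖/‖r_2‖) / ln(‖r_2‖/‖r_1‖) = ln(2.8932e-4/2.3441e-3)/ln(2.3441e-3/1.1270e-2) = ln(0.123425)/ln(0.207995) ≈ 1.3324.
Then ‖r_4‖ ≈ ‖r_3‖·(‖r_3‖/‖r_2‖)^p = 2.8932e-4·(0.123425)^1.3324 = 2.8932e-4·0.0615723 ≈ 1.781e-05.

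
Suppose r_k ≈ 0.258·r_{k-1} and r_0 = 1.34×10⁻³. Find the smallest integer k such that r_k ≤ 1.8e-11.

After k steps, r_k ≈ 1.34×10⁻³·0.258^k.
Need 0.258^k ≤ 1.8e-11/1.34×10⁻³ = 1.34328e-08.
k ≥ ln(1.34328e-08)/ln(0.258) = -18.1256/-1.35480 = 13.379.
Smallest integer k = 14.

14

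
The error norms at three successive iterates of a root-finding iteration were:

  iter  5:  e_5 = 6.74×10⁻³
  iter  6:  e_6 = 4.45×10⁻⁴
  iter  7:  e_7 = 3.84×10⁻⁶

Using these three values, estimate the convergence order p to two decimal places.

1.75

p ≈ ln(e_7/e_6) / ln(e_6/e_5)
  = ln(3.84×10⁻⁶/4.45×10⁻⁴) / ln(4.45×10⁻⁴/6.74×10⁻³)
  = ln(0.00862921) / ln(0.0660237)
  = -4.75260 / -2.71774 ≈ 1.74873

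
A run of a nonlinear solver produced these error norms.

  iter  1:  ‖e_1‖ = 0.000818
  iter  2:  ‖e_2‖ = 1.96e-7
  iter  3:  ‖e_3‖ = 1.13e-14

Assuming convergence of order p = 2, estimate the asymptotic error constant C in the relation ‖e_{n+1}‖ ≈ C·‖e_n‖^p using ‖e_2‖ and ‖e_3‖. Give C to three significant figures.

C ≈ ‖e_3‖ / ‖e_2‖^2
  = 1.13e-14 / (1.96e-7)^2
  = 1.13e-14 / 3.8416e-14 ≈ 0.29415

0.294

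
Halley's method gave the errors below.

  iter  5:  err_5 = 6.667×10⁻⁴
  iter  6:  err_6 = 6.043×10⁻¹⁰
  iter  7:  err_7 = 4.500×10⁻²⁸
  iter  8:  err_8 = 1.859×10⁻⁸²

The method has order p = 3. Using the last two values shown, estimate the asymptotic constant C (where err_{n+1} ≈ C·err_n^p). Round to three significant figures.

2.04

C ≈ err_8 / err_7^3
  = 1.859×10⁻⁸² / (4.500×10⁻²⁸)^3
  = 1.859×10⁻⁸² / 9.1125e-83 ≈ 2.0401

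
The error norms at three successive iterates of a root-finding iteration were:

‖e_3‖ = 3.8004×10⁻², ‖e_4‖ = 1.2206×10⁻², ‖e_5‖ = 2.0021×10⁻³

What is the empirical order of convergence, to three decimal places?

1.592

p ≈ ln(‖e_5‖/‖e_4‖) / ln(‖e_4‖/‖e_3‖)
  = ln(2.0021×10⁻³/1.2206×10⁻²) / ln(1.2206×10⁻²/3.8004×10⁻²)
  = ln(0.164026) / ln(0.321177)
  = -1.807730 / -1.135763 ≈ 1.591644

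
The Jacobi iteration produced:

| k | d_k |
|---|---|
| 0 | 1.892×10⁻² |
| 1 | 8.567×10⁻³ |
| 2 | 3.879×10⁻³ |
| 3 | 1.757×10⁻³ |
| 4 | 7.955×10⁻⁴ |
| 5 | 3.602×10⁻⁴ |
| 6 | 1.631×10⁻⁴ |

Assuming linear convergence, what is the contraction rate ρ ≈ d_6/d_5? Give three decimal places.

0.453

ρ ≈ d_6/d_5 = 1.631×10⁻⁴/3.602×10⁻⁴ = 0.45280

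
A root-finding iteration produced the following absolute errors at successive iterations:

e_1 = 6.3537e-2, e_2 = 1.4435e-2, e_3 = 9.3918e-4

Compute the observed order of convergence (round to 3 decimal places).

1.844

p ≈ ln(e_3/e_2) / ln(e_2/e_1)
  = ln(9.3918e-4/1.4435e-2) / ln(1.4435e-2/6.3537e-2)
  = ln(0.0650627) / ln(0.22719)
  = -2.732404 / -1.481969 ≈ 1.843766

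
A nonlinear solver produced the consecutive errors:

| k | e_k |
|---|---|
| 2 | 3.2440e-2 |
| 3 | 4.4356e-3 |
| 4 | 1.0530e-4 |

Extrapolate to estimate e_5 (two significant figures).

First estimate the order: p ≈ ln(e_4/e_3) / ln(e_3/e_2) = ln(1.0530e-4/4.4356e-3)/ln(4.4356e-3/3.2440e-2) = ln(0.0237397)/ln(0.136732) ≈ 1.8800.
Then e_5 ≈ e_4·(e_4/e_3)^p = 1.0530e-4·(0.0237397)^1.8800 = 1.0530e-4·0.000882863 ≈ 9.297e-08.

9.3e-8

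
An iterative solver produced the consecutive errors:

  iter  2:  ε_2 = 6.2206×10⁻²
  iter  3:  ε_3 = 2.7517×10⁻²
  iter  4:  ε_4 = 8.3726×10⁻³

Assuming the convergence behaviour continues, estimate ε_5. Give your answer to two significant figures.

First estimate the order: p ≈ ln(ε_4/ε_3) / ln(ε_3/ε_2) = ln(8.3726×10⁻³/2.7517×10⁻²)/ln(2.7517×10⁻²/6.2206×10⁻²) = ln(0.30427)/ln(0.442353) ≈ 1.4588.
Then ε_5 ≈ ε_4·(ε_4/ε_3)^p = 8.3726×10⁻³·(0.30427)^1.4588 = 8.3726×10⁻³·0.17627 ≈ 0.001476.

1.5e-3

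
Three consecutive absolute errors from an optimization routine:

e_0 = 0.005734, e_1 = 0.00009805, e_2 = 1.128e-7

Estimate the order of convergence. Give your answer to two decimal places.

1.66

p ≈ ln(e_2/e_1) / ln(e_1/e_0)
  = ln(1.128e-7/0.00009805) / ln(0.00009805/0.005734)
  = ln(0.00115043) / ln(0.0170998)
  = -6.76762 / -4.06869 ≈ 1.66334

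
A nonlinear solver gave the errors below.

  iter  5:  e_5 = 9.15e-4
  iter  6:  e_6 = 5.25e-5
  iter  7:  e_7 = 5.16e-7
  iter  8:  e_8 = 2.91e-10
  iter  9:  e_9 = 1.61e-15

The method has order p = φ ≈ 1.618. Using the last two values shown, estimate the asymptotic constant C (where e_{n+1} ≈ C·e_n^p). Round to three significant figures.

4.33

C ≈ e_9 / e_8^1.618
  = 1.61e-15 / (2.91e-10)^1.618
  = 1.61e-15 / 3.72031e-16 ≈ 4.3276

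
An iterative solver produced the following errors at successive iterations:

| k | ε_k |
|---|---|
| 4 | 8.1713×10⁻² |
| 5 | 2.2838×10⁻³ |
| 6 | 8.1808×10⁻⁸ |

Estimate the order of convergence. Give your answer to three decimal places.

2.862

p ≈ ln(ε_6/ε_5) / ln(ε_5/ε_4)
  = ln(8.1808×10⁻⁸/2.2838×10⁻³) / ln(2.2838×10⁻³/8.1713×10⁻²)
  = ln(3.5821e-05) / ln(0.027949)
  = -10.236976 / -3.577374 ≈ 2.861590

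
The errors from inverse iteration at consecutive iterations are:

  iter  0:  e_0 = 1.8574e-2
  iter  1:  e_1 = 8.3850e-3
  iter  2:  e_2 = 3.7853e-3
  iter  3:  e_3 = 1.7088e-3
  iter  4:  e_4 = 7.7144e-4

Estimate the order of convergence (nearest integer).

1

Consecutive ratios: e_4/e_3 = 7.7144e-4/1.7088e-3 = 0.451451, e_3/e_2 = 1.7088e-3/3.7853e-3 = 0.451431.
p ≈ ln(0.451451)/ln(0.451431) = -0.7953/-0.7953 ≈ 1.00.
So the convergence is linear (order 1).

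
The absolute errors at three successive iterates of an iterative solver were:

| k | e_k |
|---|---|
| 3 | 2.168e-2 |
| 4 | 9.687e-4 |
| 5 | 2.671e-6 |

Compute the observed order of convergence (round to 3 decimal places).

p ≈ ln(e_5/e_4) / ln(e_4/e_3)
  = ln(2.671e-6/9.687e-4) / ln(9.687e-4/2.168e-2)
  = ln(0.0027573) / ln(0.0446817)
  = -5.893503 / -3.108191 ≈ 1.896120

1.896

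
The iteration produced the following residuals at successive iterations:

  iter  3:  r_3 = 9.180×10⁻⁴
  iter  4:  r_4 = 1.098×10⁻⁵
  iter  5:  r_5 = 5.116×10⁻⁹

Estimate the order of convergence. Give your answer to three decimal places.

p ≈ ln(r_5/r_4) / ln(r_4/r_3)
  = ln(5.116×10⁻⁹/1.098×10⁻⁵) / ln(1.098×10⁻⁵/9.180×10⁻⁴)
  = ln(0.000465938) / ln(0.0119608)
  = -7.671458 / -4.426121 ≈ 1.733224

1.733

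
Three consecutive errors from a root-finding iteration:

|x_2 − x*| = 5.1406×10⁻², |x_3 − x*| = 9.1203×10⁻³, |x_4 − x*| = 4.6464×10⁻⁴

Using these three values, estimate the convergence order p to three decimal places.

p ≈ ln(|x_4 − x*|/|x_3 − x*|) / ln(|x_3 − x*|/|x_2 − x*|)
  = ln(4.6464×10⁻⁴/9.1203×10⁻³) / ln(9.1203×10⁻³/5.1406×10⁻²)
  = ln(0.0509457) / ln(0.177417)
  = -2.976995 / -1.729252 ≈ 1.721551

1.722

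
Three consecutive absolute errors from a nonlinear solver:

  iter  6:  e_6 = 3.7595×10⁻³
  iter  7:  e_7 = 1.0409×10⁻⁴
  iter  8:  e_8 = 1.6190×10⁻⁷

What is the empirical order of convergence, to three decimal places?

1.803

p ≈ ln(e_8/e_7) / ln(e_7/e_6)
  = ln(1.6190×10⁻⁷/1.0409×10⁻⁴) / ln(1.0409×10⁻⁴/3.7595×10⁻³)
  = ln(0.00155538) / ln(0.0276872)
  = -6.466035 / -3.586785 ≈ 1.802738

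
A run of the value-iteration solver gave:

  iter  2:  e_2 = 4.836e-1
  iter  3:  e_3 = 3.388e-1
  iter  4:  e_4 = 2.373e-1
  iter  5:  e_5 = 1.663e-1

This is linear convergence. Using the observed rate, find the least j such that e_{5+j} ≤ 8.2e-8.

Rate ρ ≈ e_5/e_4 = 1.663e-1/2.373e-1 = 0.7008.
After j more steps, e_{5+j} ≈ 1.663e-1·ρ^j; need ρ^j ≤ 8.2e-8/1.663e-1 = 4.93085e-07.
j ≥ ln(4.93085e-07)/ln(0.7008) = -14.5226/-0.35553 = 40.848.
So 41 more iterations are needed.

41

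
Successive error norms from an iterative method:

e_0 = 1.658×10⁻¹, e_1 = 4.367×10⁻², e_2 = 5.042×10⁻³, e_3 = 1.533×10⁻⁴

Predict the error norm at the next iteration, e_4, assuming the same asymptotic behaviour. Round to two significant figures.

5.4e-7

First estimate the order: p ≈ ln(e_3/e_2) / ln(e_2/e_1) = ln(1.533×10⁻⁴/5.042×10⁻³)/ln(5.042×10⁻³/4.367×10⁻²) = ln(0.0304046)/ln(0.115457) ≈ 1.6181.
Then e_4 ≈ e_3·(e_3/e_2)^p = 1.533×10⁻⁴·(0.0304046)^1.6181 = 1.533×10⁻⁴·0.00350949 ≈ 5.38e-07.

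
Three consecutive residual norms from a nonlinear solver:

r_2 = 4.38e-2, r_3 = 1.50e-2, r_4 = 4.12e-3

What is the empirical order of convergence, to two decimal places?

1.21

p ≈ ln(r_4/r_3) / ln(r_3/r_2)
  = ln(4.12e-3/1.50e-2) / ln(1.50e-2/4.38e-2)
  = ln(0.274667) / ln(0.342466)
  = -1.29220 / -1.07158 ≈ 1.20588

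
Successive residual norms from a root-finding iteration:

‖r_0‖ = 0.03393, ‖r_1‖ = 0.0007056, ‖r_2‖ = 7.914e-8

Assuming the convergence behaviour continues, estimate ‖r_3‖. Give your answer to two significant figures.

4.2e-17

First estimate the order: p ≈ ln(‖r_2‖/‖r_1‖) / ln(‖r_1‖/‖r_0‖) = ln(7.914e-8/0.0007056)/ln(0.0007056/0.03393) = ln(0.00011216)/ln(0.0207958) ≈ 2.3485.
Then ‖r_3‖ ≈ ‖r_2‖·(‖r_2‖/‖r_1‖)^p = 7.914e-8·(0.00011216)^2.3485 = 7.914e-8·5.28499e-10 ≈ 4.183e-17.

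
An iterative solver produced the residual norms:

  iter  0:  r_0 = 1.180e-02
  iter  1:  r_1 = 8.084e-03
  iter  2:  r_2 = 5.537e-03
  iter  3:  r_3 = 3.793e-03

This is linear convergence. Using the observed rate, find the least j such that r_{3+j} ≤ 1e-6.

22

Rate ρ ≈ r_3/r_2 = 3.793e-03/5.537e-03 = 0.6850.
After j more steps, r_{3+j} ≈ 3.793e-03·ρ^j; need ρ^j ≤ 1e-6/3.793e-03 = 0.000263644.
j ≥ ln(0.000263644)/ln(0.6850) = -8.2409/-0.37834 = 21.782.
So 22 more iterations are needed.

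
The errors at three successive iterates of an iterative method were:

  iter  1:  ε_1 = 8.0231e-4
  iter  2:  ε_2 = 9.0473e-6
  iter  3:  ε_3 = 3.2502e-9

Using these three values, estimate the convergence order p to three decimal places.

1.768

p ≈ ln(ε_3/ε_2) / ln(ε_2/ε_1)
  = ln(3.2502e-9/9.0473e-6) / ln(9.0473e-6/8.0231e-4)
  = ln(0.000359245) / ln(0.0112766)
  = -7.931506 / -4.485025 ≈ 1.768442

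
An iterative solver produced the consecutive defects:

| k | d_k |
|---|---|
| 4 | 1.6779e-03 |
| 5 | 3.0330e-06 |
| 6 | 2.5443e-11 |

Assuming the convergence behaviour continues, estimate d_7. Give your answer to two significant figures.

1.0e-20

First estimate the order: p ≈ ln(d_6/d_5) / ln(d_5/d_4) = ln(2.5443e-11/3.0330e-06)/ln(3.0330e-06/1.6779e-03) = ln(8.38872e-06)/ln(0.00180762) ≈ 1.8507.
Then d_7 ≈ d_6·(d_6/d_5)^p = 2.5443e-11·(8.38872e-06)^1.8507 = 2.5443e-11·4.0298e-10 ≈ 1.025e-20.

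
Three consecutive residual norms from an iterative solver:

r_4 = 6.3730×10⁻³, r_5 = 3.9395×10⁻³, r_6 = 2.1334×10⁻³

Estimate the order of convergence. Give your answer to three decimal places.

1.275

p ≈ ln(r_6/r_5) / ln(r_5/r_4)
  = ln(2.1334×10⁻³/3.9395×10⁻³) / ln(3.9395×10⁻³/6.3730×10⁻³)
  = ln(0.541541) / ln(0.618155)
  = -0.613336 / -0.481016 ≈ 1.275084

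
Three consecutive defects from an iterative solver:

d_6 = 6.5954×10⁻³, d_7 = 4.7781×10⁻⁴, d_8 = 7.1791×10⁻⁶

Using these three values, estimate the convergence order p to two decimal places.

p ≈ ln(d_8/d_7) / ln(d_7/d_6)
  = ln(7.1791×10⁻⁶/4.7781×10⁻⁴) / ln(4.7781×10⁻⁴/6.5954×10⁻³)
  = ln(0.015025) / ln(0.0724459)
  = -4.19804 / -2.62492 ≈ 1.59930

1.60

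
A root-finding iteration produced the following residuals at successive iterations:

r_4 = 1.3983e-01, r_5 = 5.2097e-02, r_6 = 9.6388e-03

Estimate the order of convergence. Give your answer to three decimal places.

p ≈ ln(r_6/r_5) / ln(r_5/r_4)
  = ln(9.6388e-03/5.2097e-02) / ln(5.2097e-02/1.3983e-01)
  = ln(0.185016) / ln(0.372574)
  = -1.687313 / -0.987320 ≈ 1.708983

1.709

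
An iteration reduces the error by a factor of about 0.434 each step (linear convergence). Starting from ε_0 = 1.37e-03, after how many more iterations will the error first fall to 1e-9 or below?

After k steps, ε_k ≈ 1.37e-03·0.434^k.
Need 0.434^k ≤ 1e-9/1.37e-03 = 7.29927e-07.
k ≥ ln(7.29927e-07)/ln(0.434) = -14.1303/-0.83471 = 16.928.
Smallest integer k = 17.

17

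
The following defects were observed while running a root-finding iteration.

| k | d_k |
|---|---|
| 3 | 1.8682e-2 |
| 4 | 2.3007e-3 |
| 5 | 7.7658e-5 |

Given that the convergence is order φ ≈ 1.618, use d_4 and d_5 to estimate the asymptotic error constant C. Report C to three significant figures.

1.44

C ≈ d_5 / d_4^1.618
  = 7.7658e-5 / (2.3007e-3)^1.618
  = 7.7658e-5 / 5.38877e-05 ≈ 1.4411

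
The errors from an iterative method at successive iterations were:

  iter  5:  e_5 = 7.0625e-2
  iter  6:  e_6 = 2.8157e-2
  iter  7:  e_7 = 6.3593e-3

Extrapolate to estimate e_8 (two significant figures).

First estimate the order: p ≈ ln(e_7/e_6) / ln(e_6/e_5) = ln(6.3593e-3/2.8157e-2)/ln(2.8157e-2/7.0625e-2) = ln(0.225851)/ln(0.398683) ≈ 1.6180.
Then e_8 ≈ e_7·(e_7/e_6)^p = 6.3593e-3·(0.225851)^1.6180 = 6.3593e-3·0.0900501 ≈ 0.0005727.

5.7e-4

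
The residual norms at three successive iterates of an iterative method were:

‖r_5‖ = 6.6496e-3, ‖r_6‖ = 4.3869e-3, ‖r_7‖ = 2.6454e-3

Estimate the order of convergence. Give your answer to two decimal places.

p ≈ ln(‖r_7‖/‖r_6‖) / ln(‖r_6‖/‖r_5‖)
  = ln(2.6454e-3/4.3869e-3) / ln(4.3869e-3/6.6496e-3)
  = ln(0.603023) / ln(0.659724)
  = -0.50580 / -0.41593 ≈ 1.21607

1.22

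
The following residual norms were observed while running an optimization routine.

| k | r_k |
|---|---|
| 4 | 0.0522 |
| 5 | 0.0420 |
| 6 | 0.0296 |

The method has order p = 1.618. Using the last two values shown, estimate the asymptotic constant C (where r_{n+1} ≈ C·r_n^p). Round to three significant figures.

5.00

C ≈ r_6 / r_5^1.618
  = 0.0296 / (0.0420)^1.618
  = 0.0296 / 0.0059213 ≈ 4.9989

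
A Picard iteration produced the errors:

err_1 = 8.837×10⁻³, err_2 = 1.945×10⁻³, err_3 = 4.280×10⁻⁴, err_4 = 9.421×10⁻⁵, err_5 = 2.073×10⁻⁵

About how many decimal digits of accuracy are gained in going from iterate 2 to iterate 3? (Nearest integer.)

Digits gained ≈ log₁₀(err_2/err_3) = log₁₀(1.945×10⁻³/4.280×10⁻⁴) = log₁₀(4.54439) ≈ 0.657.

1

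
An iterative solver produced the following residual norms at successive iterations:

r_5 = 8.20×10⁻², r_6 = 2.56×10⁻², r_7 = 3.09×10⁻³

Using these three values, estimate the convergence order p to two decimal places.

1.82

p ≈ ln(r_7/r_6) / ln(r_6/r_5)
  = ln(3.09×10⁻³/2.56×10⁻²) / ln(2.56×10⁻²/8.20×10⁻²)
  = ln(0.120703) / ln(0.312195)
  = -2.11442 / -1.16413 ≈ 1.81631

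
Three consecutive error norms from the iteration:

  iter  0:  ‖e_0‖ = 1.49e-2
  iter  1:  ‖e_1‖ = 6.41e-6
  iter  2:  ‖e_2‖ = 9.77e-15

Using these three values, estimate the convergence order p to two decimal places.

2.62

p ≈ ln(‖e_2‖/‖e_1‖) / ln(‖e_1‖/‖e_0‖)
  = ln(9.77e-15/6.41e-6) / ln(6.41e-6/1.49e-2)
  = ln(1.52418e-09) / ln(0.000430201)
  = -20.30181 / -7.75126 ≈ 2.61916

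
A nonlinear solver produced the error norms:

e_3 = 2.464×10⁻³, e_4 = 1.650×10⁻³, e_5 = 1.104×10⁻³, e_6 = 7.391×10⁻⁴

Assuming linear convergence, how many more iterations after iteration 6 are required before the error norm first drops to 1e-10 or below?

Rate ρ ≈ e_6/e_5 = 7.391×10⁻⁴/1.104×10⁻³ = 0.6695.
After j more steps, e_{6+j} ≈ 7.391×10⁻⁴·ρ^j; need ρ^j ≤ 1e-10/7.391×10⁻⁴ = 1.353e-07.
j ≥ ln(1.353e-07)/ln(0.6695) = -15.8158/-0.40122 = 39.419.
So 40 more iterations are needed.

40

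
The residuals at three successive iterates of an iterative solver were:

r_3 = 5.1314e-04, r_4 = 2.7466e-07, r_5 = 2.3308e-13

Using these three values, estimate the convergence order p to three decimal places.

1.856

p ≈ ln(r_5/r_4) / ln(r_4/r_3)
  = ln(2.3308e-13/2.7466e-07) / ln(2.7466e-07/5.1314e-04)
  = ln(8.48613e-07) / ln(0.000535254)
  = -13.979663 / -7.532769 ≈ 1.855847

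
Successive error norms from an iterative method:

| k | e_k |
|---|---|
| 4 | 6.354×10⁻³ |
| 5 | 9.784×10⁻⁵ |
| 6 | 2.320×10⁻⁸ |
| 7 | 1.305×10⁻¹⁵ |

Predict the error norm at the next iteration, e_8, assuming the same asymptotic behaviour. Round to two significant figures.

4.1e-30

First estimate the order: p ≈ ln(e_7/e_6) / ln(e_6/e_5) = ln(1.305×10⁻¹⁵/2.320×10⁻⁸)/ln(2.320×10⁻⁸/9.784×10⁻⁵) = ln(5.625e-08)/ln(0.000237122) ≈ 2.0000.
Then e_8 ≈ e_7·(e_7/e_6)^p = 1.305×10⁻¹⁵·(5.625e-08)^2.0000 = 1.305×10⁻¹⁵·3.16406e-15 ≈ 4.129e-30.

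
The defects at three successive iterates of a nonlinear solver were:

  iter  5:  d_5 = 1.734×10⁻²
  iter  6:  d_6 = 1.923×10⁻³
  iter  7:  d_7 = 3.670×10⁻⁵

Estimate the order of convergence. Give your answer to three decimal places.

p ≈ ln(d_7/d_6) / ln(d_6/d_5)
  = ln(3.670×10⁻⁵/1.923×10⁻³) / ln(1.923×10⁻³/1.734×10⁻²)
  = ln(0.0190848) / ln(0.1109)
  = -3.958863 / -2.199126 ≈ 1.800198

1.800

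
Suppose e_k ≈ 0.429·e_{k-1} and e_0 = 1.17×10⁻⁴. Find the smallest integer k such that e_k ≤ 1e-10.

After k steps, e_k ≈ 1.17×10⁻⁴·0.429^k.
Need 0.429^k ≤ 1e-10/1.17×10⁻⁴ = 8.54701e-07.
k ≥ ln(8.54701e-07)/ln(0.429) = -13.9725/-0.84630 = 16.510.
Smallest integer k = 17.

17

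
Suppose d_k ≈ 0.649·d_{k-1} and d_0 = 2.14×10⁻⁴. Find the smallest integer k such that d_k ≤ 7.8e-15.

After k steps, d_k ≈ 2.14×10⁻⁴·0.649^k.
Need 0.649^k ≤ 7.8e-15/2.14×10⁻⁴ = 3.64486e-11.
k ≥ ln(3.64486e-11)/ln(0.649) = -24.0351/-0.43232 = 55.596.
Smallest integer k = 56.

56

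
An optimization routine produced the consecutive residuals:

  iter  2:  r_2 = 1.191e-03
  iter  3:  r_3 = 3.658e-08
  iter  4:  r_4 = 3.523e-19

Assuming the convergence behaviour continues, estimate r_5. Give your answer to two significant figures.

First estimate the order: p ≈ ln(r_4/r_3) / ln(r_3/r_2) = ln(3.523e-19/3.658e-08)/ln(3.658e-08/1.191e-03) = ln(9.63095e-12)/ln(3.07137e-05) ≈ 2.4412.
Then r_5 ≈ r_4·(r_4/r_3)^p = 3.523e-19·(9.63095e-12)^2.4412 = 3.523e-19·1.27918e-27 ≈ 4.507e-46.

4.5e-46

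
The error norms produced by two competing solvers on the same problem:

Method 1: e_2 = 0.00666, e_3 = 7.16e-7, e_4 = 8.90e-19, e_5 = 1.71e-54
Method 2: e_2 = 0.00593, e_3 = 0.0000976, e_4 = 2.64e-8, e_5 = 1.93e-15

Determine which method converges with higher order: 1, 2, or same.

1

Method 1: p ≈ ln(1.71e-54/8.90e-19)/ln(8.90e-19/7.16e-7) ≈ 3.00.
Method 2: p ≈ ln(1.93e-15/2.64e-8)/ln(2.64e-8/0.0000976) ≈ 2.00.
Method 1 has the higher order (≈3.0 vs ≈2.0).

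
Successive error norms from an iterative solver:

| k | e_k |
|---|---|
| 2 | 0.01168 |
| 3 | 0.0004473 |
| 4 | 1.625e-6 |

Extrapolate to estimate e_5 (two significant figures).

1.0e-10

First estimate the order: p ≈ ln(e_4/e_3) / ln(e_3/e_2) = ln(1.625e-6/0.0004473)/ln(0.0004473/0.01168) = ln(0.00363291)/ln(0.0382962) ≈ 1.7220.
Then e_5 ≈ e_4·(e_4/e_3)^p = 1.625e-6·(0.00363291)^1.7220 = 1.625e-6·6.29156e-05 ≈ 1.022e-10.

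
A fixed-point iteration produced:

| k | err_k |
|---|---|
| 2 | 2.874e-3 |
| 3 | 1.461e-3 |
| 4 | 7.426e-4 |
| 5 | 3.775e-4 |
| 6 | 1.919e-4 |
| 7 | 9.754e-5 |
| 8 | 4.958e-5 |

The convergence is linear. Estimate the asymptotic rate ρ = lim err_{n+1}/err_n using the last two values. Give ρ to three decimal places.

0.508

ρ ≈ err_8/err_7 = 4.958e-5/9.754e-5 = 0.50830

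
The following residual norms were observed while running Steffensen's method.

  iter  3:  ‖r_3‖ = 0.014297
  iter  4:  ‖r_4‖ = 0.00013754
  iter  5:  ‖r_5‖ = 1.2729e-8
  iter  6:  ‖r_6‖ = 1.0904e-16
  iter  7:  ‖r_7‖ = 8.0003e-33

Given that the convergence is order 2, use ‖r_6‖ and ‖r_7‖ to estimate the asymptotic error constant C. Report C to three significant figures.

0.673

C ≈ ‖r_7‖ / ‖r_6‖^2
  = 8.0003e-33 / (1.0904e-16)^2
  = 8.0003e-33 / 1.18897e-32 ≈ 0.67288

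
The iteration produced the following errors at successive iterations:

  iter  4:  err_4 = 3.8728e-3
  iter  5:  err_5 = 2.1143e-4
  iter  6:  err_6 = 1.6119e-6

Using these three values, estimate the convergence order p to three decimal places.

p ≈ ln(err_6/err_5) / ln(err_5/err_4)
  = ln(1.6119e-6/2.1143e-4) / ln(2.1143e-4/3.8728e-3)
  = ln(0.0076238) / ln(0.0545936)
  = -4.876480 / -2.907839 ≈ 1.677012

1.677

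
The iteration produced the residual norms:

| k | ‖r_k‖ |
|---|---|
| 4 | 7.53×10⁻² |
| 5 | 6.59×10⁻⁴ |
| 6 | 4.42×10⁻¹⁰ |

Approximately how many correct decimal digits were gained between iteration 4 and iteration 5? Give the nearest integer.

2

Digits gained ≈ log₁₀(‖r_4‖/‖r_5‖) = log₁₀(7.53×10⁻²/6.59×10⁻⁴) = log₁₀(114.264) ≈ 2.058.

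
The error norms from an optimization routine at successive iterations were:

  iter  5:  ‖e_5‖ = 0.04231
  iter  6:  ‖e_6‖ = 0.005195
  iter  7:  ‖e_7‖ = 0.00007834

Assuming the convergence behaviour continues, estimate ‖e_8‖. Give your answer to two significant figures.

First estimate the order: p ≈ ln(‖e_7‖/‖e_6‖) / ln(‖e_6‖/‖e_5‖) = ln(0.00007834/0.005195)/ln(0.005195/0.04231) = ln(0.0150799)/ln(0.122784) ≈ 1.9999.
Then ‖e_8‖ ≈ ‖e_7‖·(‖e_7‖/‖e_6‖)^p = 0.00007834·(0.0150799)^1.9999 = 0.00007834·0.000227499 ≈ 1.782e-08.

1.8e-8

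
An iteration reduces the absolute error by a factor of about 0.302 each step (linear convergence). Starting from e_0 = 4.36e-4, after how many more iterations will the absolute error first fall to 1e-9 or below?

11

After k steps, e_k ≈ 4.36e-4·0.302^k.
Need 0.302^k ≤ 1e-9/4.36e-4 = 2.29358e-06.
k ≥ ln(2.29358e-06)/ln(0.302) = -12.9854/-1.19733 = 10.845.
Smallest integer k = 11.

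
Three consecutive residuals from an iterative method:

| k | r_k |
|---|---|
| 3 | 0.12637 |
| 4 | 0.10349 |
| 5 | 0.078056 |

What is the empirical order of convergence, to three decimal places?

1.412

p ≈ ln(r_5/r_4) / ln(r_4/r_3)
  = ln(0.078056/0.10349) / ln(0.10349/0.12637)
  = ln(0.754237) / ln(0.818944)
  = -0.282049 / -0.199740 ≈ 1.412081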